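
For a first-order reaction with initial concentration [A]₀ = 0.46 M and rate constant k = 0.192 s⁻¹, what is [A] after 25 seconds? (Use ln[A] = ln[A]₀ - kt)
0.0038 M

ln[A] = ln[A]₀ - k·t = ln(0.46) - (0.192)·(25) = -0.7765 - 4.8000 = -5.5765
[A] = e^(-5.5765) = 0.0038 M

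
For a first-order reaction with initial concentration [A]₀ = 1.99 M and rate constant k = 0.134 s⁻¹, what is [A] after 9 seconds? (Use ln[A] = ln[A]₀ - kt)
0.5958 M

ln[A] = ln[A]₀ - k·t = ln(1.99) - (0.134)·(9) = 0.6881 - 1.2060 = -0.5179
[A] = e^(-0.5179) = 0.5958 M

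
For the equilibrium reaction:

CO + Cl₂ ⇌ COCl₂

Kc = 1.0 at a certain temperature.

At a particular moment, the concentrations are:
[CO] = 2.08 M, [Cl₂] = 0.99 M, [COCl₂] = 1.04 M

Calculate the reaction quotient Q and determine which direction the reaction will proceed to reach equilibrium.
Q = 0.505, Q < K, reaction proceeds forward (toward products)

Q = ([COCl₂]) / ([CO] × [Cl₂])
  = ((1.04)) / ((2.08)·(0.99)) = 1.04/2.0592 = 0.5051
Since Q = 0.5051 < Kc = 1.0, the reaction proceeds forward (toward products) to reach equilibrium.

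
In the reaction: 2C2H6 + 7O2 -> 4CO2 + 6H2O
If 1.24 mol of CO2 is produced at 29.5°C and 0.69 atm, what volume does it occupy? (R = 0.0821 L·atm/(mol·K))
T = 29.5°C + 273.15 = 302.65 K
V = nRT/P = (1.24 × 0.0821 × 302.65) / 0.69
V = 44.65 L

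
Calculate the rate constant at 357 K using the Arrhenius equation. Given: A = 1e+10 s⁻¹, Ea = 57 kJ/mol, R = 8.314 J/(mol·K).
4.57e+01 s⁻¹

k = A·exp(-Ea/(R·T)) = 1e+10·exp(-57000/(8.314·357)) = 1e+10·exp(-19.2042) = 1e+10·4.5679e-09 = 4.57e+01 s⁻¹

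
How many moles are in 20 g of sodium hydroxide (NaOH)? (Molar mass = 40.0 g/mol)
Moles = 20 g ÷ 40.0 g/mol = 0.5 mol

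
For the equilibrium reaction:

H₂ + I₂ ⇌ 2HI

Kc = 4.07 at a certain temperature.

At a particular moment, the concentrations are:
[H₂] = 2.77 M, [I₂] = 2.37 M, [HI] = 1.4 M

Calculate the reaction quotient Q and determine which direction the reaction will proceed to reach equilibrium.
Q = 0.299, Q < K, reaction proceeds forward (toward products)

Q = ([HI]^2) / ([H₂] × [I₂])
  = ((1.4)^2) / ((2.77)·(2.37)) = 1.96/6.5649 = 0.2986
Since Q = 0.2986 < Kc = 4.07, the reaction proceeds forward (toward products) to reach equilibrium.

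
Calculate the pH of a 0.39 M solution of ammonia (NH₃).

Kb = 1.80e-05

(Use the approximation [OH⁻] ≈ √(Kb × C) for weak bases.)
pH = 11.42

[OH⁻] = √(Kb × C) = √(1.80e-05 × 0.39) = 2.6495e-03. pOH = 2.58, pH = 14 - pOH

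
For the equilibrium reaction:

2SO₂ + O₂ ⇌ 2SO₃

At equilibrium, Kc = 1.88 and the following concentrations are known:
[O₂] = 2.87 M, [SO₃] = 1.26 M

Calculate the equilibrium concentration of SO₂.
[SO₂] = 0.5424 M

Kc = ([SO₃]^2) / ([SO₂]^2 × [O₂]) = 1.88
[SO₂]^2 = (product terms)/(Kc · other reactant terms) = 1.5876 / (1.88 · 2.87) = 0.29424
[SO₂] = (0.29424)^(1/2) = 0.5424 M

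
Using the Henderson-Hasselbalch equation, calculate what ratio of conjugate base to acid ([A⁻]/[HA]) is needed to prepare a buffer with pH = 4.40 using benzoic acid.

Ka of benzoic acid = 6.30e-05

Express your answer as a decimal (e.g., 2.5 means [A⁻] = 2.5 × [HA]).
[A⁻]/[HA] = 1.582

pKa = −log(6.30e-05) = 4.2007. pH = pKa + log([A⁻]/[HA]). 4.40 = 4.2007 + log(ratio). log(ratio) = 4.40 − 4.2007 = 0.1993. ratio = 10^(0.1993) = 1.582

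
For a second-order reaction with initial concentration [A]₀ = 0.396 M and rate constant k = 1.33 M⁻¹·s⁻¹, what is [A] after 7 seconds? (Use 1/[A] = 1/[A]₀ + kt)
0.0845 M

1/[A] = 1/[A]₀ + k·t = 1/0.396 + (1.33)·(7) = 2.5253 + 9.3100 = 11.8353
[A] = 1/11.8353 = 0.0845 M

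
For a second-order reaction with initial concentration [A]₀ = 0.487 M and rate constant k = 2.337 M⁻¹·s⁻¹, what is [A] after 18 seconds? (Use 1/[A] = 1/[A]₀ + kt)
0.0227 M

1/[A] = 1/[A]₀ + k·t = 1/0.487 + (2.337)·(18) = 2.0534 + 42.0660 = 44.1194
[A] = 1/44.1194 = 0.0227 M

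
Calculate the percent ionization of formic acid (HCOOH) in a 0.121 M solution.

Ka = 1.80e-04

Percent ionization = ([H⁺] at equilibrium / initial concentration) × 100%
Percent ionization = 3.78%

Let x = [H⁺]. Ka = x²/(C - x) ⇒ x² + (1.80e-04)x - (1.80e-04)(0.121) = 0. x = 4.5778e-03. Percent = (4.5778e-03/0.121) × 100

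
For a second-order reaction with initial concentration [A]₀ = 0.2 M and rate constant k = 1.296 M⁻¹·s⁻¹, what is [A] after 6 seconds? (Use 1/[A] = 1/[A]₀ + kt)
0.0783 M

1/[A] = 1/[A]₀ + k·t = 1/0.2 + (1.296)·(6) = 5.0000 + 7.7760 = 12.7760
[A] = 1/12.7760 = 0.0783 M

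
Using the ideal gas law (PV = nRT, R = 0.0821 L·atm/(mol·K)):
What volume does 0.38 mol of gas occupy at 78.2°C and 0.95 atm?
T = 78.2°C + 273.15 = 351.35 K
V = nRT/P = (0.38 × 0.0821 × 351.35) / 0.95
V = 11.54 L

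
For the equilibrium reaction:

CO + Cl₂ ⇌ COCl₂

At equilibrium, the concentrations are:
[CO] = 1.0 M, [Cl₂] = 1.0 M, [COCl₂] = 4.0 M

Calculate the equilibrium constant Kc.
K_c = 4.0000

Kc = ([COCl₂]) / ([CO] × [Cl₂])
   = ((4.0)) / ((1.0)·(1.0))
   = 4 / 1 = 4.0000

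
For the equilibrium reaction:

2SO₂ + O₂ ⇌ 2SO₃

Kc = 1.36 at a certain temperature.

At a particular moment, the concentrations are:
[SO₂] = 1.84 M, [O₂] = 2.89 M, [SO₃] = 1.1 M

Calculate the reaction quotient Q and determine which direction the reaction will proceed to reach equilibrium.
Q = 0.124, Q < K, reaction proceeds forward (toward products)

Q = ([SO₃]^2) / ([SO₂]^2 × [O₂])
  = ((1.1)^2) / ((1.84)^2·(2.89)) = 1.21/9.7844 = 0.1237
Since Q = 0.1237 < Kc = 1.36, the reaction proceeds forward (toward products) to reach equilibrium.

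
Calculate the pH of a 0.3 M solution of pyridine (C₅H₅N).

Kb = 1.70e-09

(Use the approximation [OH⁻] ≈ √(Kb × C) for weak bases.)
pH = 9.35

[OH⁻] = √(Kb × C) = √(1.70e-09 × 0.3) = 2.2583e-05. pOH = 4.65, pH = 14 - pOH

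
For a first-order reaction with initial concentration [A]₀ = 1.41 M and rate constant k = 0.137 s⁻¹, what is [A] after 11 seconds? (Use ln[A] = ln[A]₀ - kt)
0.3124 M

ln[A] = ln[A]₀ - k·t = ln(1.41) - (0.137)·(11) = 0.3436 - 1.5070 = -1.1634
[A] = e^(-1.1634) = 0.3124 M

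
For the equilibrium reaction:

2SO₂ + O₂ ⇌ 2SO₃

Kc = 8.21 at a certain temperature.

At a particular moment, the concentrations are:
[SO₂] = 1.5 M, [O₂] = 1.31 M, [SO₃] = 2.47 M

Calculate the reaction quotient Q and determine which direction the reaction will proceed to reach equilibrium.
Q = 2.070, Q < K, reaction proceeds forward (toward products)

Q = ([SO₃]^2) / ([SO₂]^2 × [O₂])
  = ((2.47)^2) / ((1.5)^2·(1.31)) = 6.1009/2.9475 = 2.07
Since Q = 2.07 < Kc = 8.21, the reaction proceeds forward (toward products) to reach equilibrium.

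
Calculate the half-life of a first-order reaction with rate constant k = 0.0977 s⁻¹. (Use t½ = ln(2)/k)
7.09 s

t½ = ln(2)/k = 0.6931/0.0977 = 7.09 s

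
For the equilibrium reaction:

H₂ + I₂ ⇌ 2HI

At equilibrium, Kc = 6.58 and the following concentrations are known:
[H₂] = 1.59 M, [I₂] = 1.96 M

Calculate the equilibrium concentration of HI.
[HI] = 4.5283 M

Kc = ([HI]^2) / ([H₂] × [I₂]) = 6.58
[HI]^2 = Kc · (reactant terms)/(other product terms) = 6.58 · 3.1164 / 1 = 20.506
[HI] = (20.506)^(1/2) = 4.5283 M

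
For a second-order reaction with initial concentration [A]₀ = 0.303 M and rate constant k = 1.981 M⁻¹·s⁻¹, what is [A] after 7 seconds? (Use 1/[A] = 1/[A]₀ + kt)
0.0583 M

1/[A] = 1/[A]₀ + k·t = 1/0.303 + (1.981)·(7) = 3.3003 + 13.8670 = 17.1673
[A] = 1/17.1673 = 0.0583 M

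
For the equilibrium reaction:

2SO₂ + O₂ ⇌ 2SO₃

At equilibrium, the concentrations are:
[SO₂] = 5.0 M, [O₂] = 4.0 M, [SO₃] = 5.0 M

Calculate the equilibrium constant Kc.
K_c = 0.2500

Kc = ([SO₃]^2) / ([SO₂]^2 × [O₂])
   = ((5.0)^2) / ((5.0)^2·(4.0))
   = 25 / 100 = 0.2500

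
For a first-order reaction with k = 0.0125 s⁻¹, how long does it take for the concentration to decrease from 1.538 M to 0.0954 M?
222.41 s

From ln[A] = ln[A]₀ - k·t: t = ln([A]₀/[A])/k = ln(1.538/0.0954)/0.0125 = ln(16.1216)/0.0125 = 2.7802/0.0125 = 222.41 s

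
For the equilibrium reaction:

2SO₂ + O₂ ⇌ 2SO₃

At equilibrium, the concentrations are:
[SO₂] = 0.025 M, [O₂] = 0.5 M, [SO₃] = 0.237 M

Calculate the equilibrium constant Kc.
K_c = 1.80e+02

Kc = ([SO₃]^2) / ([SO₂]^2 × [O₂])
   = ((0.237)^2) / ((0.025)^2·(0.5))
   = 0.056169 / 0.0003125 = 1.80e+02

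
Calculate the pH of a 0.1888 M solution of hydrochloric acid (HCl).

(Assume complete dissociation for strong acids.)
pH = 0.72

[H⁺] = 0.1888 M for strong acid. pH = -log[H⁺] = -log(0.1888)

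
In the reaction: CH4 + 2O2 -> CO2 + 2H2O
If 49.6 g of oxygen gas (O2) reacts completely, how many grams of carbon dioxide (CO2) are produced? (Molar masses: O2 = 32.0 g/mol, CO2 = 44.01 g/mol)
Moles of O2 = 49.6 g ÷ 32.0 g/mol = 1.55 mol
Mole ratio: 1 mol CO2 / 2 mol O2
Moles of CO2 = 1.55 × (1/2) = 0.775 mol
Mass of CO2 = 0.775 mol × 44.01 g/mol = 34.11 g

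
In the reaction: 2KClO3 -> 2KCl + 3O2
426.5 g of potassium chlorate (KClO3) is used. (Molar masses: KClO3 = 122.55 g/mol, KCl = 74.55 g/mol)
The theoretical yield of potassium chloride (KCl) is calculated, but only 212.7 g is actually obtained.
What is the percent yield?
Moles of KClO3 = 426.5 g ÷ 122.55 g/mol = 3.48021 mol
Mole ratio: 2 mol KCl / 2 mol KClO3
Moles of KCl = 3.48021 × (2/2) = 3.48021 mol
Theoretical yield = 3.48021 mol × 74.55 g/mol = 259.45 g
Actual yield = 212.7 g
Percent yield = (212.7 / 259.45) × 100% = 82.0%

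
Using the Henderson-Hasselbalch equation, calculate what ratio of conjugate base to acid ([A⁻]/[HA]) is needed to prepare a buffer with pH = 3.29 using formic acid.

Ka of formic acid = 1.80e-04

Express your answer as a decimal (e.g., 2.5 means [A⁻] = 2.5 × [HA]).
[A⁻]/[HA] = 0.351

pKa = −log(1.80e-04) = 3.7447. pH = pKa + log([A⁻]/[HA]). 3.29 = 3.7447 + log(ratio). log(ratio) = 3.29 − 3.7447 = -0.4547. ratio = 10^(-0.4547) = 0.351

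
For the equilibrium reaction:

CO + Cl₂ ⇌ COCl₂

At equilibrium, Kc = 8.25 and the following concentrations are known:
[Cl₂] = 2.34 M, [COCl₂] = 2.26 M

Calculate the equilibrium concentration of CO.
[CO] = 0.1171 M

Kc = ([COCl₂]) / ([CO] × [Cl₂]) = 8.25
[CO]^1 = (product terms)/(Kc · other reactant terms) = 2.26 / (8.25 · 2.34) = 0.11707
[CO] = 0.1171 M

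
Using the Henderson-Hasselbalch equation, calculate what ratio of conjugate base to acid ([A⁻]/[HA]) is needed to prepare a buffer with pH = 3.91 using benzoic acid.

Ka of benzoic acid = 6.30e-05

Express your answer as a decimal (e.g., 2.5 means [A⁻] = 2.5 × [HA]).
[A⁻]/[HA] = 0.512

pKa = −log(6.30e-05) = 4.2007. pH = pKa + log([A⁻]/[HA]). 3.91 = 4.2007 + log(ratio). log(ratio) = 3.91 − 4.2007 = -0.2907. ratio = 10^(-0.2907) = 0.512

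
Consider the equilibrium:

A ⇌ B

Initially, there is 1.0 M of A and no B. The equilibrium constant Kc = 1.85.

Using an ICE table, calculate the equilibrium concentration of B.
[B] = 0.649 M

ICE: [A] = 1.0 − x, [B] = x.
Kc = x/(1.0 − x) = 1.85 ⇒ x = 1.85·1.0/(1 + 1.85) = 1.85/2.85 = 0.6491.
[B] = x = 0.649 M.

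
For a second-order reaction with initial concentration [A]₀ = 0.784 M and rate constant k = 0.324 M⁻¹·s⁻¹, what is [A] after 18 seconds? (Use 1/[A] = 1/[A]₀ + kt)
0.1407 M

1/[A] = 1/[A]₀ + k·t = 1/0.784 + (0.324)·(18) = 1.2755 + 5.8320 = 7.1075
[A] = 1/7.1075 = 0.1407 M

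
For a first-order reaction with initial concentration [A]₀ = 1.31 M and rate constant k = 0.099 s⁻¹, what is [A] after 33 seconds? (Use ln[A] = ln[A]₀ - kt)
0.0499 M

ln[A] = ln[A]₀ - k·t = ln(1.31) - (0.099)·(33) = 0.2700 - 3.2670 = -2.9970
[A] = e^(-2.9970) = 0.0499 M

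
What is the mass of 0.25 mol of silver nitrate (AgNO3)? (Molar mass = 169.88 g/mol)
Mass = 0.25 mol × 169.88 g/mol = 42.47 g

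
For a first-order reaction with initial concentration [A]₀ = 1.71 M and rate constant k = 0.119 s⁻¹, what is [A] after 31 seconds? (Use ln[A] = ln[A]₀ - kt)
0.0427 M

ln[A] = ln[A]₀ - k·t = ln(1.71) - (0.119)·(31) = 0.5365 - 3.6890 = -3.1525
[A] = e^(-3.1525) = 0.0427 M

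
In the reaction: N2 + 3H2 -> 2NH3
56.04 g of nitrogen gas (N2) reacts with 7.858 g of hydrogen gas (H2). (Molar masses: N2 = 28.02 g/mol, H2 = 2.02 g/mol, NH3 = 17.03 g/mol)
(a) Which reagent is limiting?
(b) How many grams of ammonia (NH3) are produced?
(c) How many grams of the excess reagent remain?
(a) H2, (b) 44.17 g, (c) 19.71 g

Moles of N2 = 56.04 g ÷ 28.02 g/mol = 2 mol
Moles of H2 = 7.858 g ÷ 2.02 g/mol = 3.8901 mol
Moles ÷ coefficient: N2: 2/1 = 2, H2: 3.8901/3 = 1.297
(a) H2 has the smaller value, so H2 is the limiting reagent.
(b) Moles of NH3 = 3.8901 mol H2 × (2/3) = 2.5934 mol; mass = 2.5934 mol × 17.03 g/mol = 44.17 g
(c) N2 consumed = 3.8901 × (1/3) = 1.2967 mol; remaining = 2 − 1.2967 = 0.7033 mol; mass = 0.7033 mol × 28.02 g/mol = 19.71 g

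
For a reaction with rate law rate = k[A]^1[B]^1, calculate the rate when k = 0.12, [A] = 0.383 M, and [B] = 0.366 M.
0.01682 M/s

rate = k·[A]^1·[B]^1 = 0.12·(0.383)^1·(0.366)^1 = 0.12·0.383·0.366 = 0.01682 M/s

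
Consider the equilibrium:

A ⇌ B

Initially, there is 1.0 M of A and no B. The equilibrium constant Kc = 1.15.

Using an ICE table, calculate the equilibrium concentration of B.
[B] = 0.535 M

ICE: [A] = 1.0 − x, [B] = x.
Kc = x/(1.0 − x) = 1.15 ⇒ x = 1.15·1.0/(1 + 1.15) = 1.15/2.15 = 0.5349.
[B] = x = 0.535 M.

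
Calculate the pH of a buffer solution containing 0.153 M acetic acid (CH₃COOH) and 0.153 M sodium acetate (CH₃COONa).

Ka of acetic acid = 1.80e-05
pH = 4.74

pKa = -log(1.80e-05) = 4.74. pH = pKa + log([A⁻]/[HA]) = 4.74 + log(0.153/0.153)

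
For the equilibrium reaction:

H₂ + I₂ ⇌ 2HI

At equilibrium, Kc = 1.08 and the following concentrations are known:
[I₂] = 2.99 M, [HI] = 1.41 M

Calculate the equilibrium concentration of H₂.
[H₂] = 0.6157 M

Kc = ([HI]^2) / ([H₂] × [I₂]) = 1.08
[H₂]^1 = (product terms)/(Kc · other reactant terms) = 1.9881 / (1.08 · 2.99) = 0.61566
[H₂] = 0.6157 M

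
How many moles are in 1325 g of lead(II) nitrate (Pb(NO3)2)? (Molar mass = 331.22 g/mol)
Moles = 1325 g ÷ 331.22 g/mol = 4 mol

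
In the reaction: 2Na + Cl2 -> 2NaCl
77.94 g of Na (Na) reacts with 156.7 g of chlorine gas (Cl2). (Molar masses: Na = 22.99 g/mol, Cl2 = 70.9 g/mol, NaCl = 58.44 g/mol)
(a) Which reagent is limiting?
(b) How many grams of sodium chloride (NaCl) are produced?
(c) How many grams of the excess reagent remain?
(a) Na, (b) 198.1 g, (c) 36.52 g

Moles of Na = 77.94 g ÷ 22.99 g/mol = 3.39017 mol
Moles of Cl2 = 156.7 g ÷ 70.9 g/mol = 2.21016 mol
Moles ÷ coefficient: Na: 3.39017/2 = 1.695, Cl2: 2.21016/1 = 2.21
(a) Na has the smaller value, so Na is the limiting reagent.
(b) Moles of NaCl = 3.39017 mol Na × (2/2) = 3.39017 mol; mass = 3.39017 mol × 58.44 g/mol = 198.1 g
(c) Cl2 consumed = 3.39017 × (1/2) = 1.69508 mol; remaining = 2.21016 − 1.69508 = 0.51507 mol; mass = 0.51507 mol × 70.9 g/mol = 36.52 g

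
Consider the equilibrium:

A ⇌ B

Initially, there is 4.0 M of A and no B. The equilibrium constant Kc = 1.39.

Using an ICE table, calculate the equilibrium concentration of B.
[B] = 2.326 M

ICE: [A] = 4.0 − x, [B] = x.
Kc = x/(4.0 − x) = 1.39 ⇒ x = 1.39·4.0/(1 + 1.39) = 5.56/2.39 = 2.326.
[B] = x = 2.326 M.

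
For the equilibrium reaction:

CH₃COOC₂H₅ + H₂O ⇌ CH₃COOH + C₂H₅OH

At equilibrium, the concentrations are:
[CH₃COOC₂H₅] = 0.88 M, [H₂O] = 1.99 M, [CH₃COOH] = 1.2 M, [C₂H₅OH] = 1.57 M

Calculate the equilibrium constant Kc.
K_c = 1.0758

Kc = ([CH₃COOH] × [C₂H₅OH]) / ([CH₃COOC₂H₅] × [H₂O])
   = ((1.2)·(1.57)) / ((0.88)·(1.99))
   = 1.884 / 1.7512 = 1.0758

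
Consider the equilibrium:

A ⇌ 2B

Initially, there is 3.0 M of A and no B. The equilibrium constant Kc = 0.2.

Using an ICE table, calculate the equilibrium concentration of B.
[B] = 0.726 M

ICE: [A] = 3.0 − x, [B] = 2x.
Kc = (2x)²/(3.0 − x) = 0.2 ⇒ 4x² + 0.2x − 0.6 = 0.
x = (−0.2 + √(0.2² + 4·4·0.6))/(2·4) = (−0.2 + √9.64)/8 = 0.3631.
[B] = 2x = 0.726 M.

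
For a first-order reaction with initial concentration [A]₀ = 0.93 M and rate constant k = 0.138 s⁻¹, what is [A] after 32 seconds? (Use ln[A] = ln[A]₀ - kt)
0.0112 M

ln[A] = ln[A]₀ - k·t = ln(0.93) - (0.138)·(32) = -0.0726 - 4.4160 = -4.4886
[A] = e^(-4.4886) = 0.0112 M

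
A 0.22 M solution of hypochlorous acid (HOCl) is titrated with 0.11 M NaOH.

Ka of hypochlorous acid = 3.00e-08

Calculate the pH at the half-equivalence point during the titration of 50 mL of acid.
pH = pKa = 7.52

At the half-equivalence point, [HA] = [A⁻], so by Henderson–Hasselbalch pH = pKa + log(1) = pKa.
pKa = −log(3.00e-08) = 7.52.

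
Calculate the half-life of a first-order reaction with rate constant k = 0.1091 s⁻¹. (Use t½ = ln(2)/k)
6.35 s

t½ = ln(2)/k = 0.6931/0.1091 = 6.35 s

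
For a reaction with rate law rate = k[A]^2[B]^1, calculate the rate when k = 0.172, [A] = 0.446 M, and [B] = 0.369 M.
0.01262 M/s

rate = k·[A]^2·[B]^1 = 0.172·(0.446)^2·(0.369)^1 = 0.172·0.198916·0.369 = 0.01262 M/s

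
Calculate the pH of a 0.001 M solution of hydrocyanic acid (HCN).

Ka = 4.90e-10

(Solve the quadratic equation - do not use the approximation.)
pH = 6.16

x² + Ka×x - Ka×C = 0. Using quadratic formula: [H⁺] = 6.9976e-07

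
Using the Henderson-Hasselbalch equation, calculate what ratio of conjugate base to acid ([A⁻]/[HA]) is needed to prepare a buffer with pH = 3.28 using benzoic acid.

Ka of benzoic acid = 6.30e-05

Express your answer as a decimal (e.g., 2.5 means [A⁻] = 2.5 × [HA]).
[A⁻]/[HA] = 0.120

pKa = −log(6.30e-05) = 4.2007. pH = pKa + log([A⁻]/[HA]). 3.28 = 4.2007 + log(ratio). log(ratio) = 3.28 − 4.2007 = -0.9207. ratio = 10^(-0.9207) = 0.120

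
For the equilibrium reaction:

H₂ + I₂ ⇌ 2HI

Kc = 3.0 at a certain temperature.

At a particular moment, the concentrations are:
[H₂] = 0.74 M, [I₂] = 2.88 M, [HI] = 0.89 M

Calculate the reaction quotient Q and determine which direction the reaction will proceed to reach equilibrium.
Q = 0.372, Q < K, reaction proceeds forward (toward products)

Q = ([HI]^2) / ([H₂] × [I₂])
  = ((0.89)^2) / ((0.74)·(2.88)) = 0.7921/2.1312 = 0.3717
Since Q = 0.3717 < Kc = 3.0, the reaction proceeds forward (toward products) to reach equilibrium.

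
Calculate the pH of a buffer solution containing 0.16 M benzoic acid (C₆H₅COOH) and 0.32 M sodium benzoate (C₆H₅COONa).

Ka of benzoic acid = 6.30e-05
pH = 4.50

pKa = -log(6.30e-05) = 4.20. pH = pKa + log([A⁻]/[HA]) = 4.20 + log(0.32/0.16)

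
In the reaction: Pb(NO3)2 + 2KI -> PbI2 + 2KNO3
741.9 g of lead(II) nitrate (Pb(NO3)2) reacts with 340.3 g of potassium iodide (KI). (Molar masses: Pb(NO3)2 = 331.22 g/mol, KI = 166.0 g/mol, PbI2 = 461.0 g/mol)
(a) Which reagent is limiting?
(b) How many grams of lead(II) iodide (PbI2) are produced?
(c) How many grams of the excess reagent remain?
(a) KI, (b) 472.5 g, (c) 402.4 g

Moles of Pb(NO3)2 = 741.9 g ÷ 331.22 g/mol = 2.2399 mol
Moles of KI = 340.3 g ÷ 166.0 g/mol = 2.05 mol
Moles ÷ coefficient: Pb(NO3)2: 2.2399/1 = 2.24, KI: 2.05/2 = 1.025
(a) KI has the smaller value, so KI is the limiting reagent.
(b) Moles of PbI2 = 2.05 mol KI × (1/2) = 1.025 mol; mass = 1.025 mol × 461.0 g/mol = 472.5 g
(c) Pb(NO3)2 consumed = 2.05 × (1/2) = 1.025 mol; remaining = 2.2399 − 1.025 = 1.2149 mol; mass = 1.2149 mol × 331.22 g/mol = 402.4 g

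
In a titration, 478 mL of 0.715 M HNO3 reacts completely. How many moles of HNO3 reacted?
Moles = Molarity × Volume (L)
Moles = 0.715 M × 0.478 L = 0.3418 mol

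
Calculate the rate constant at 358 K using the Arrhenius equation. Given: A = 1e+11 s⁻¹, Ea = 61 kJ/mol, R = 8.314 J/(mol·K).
1.26e+02 s⁻¹

k = A·exp(-Ea/(R·T)) = 1e+11·exp(-61000/(8.314·358)) = 1e+11·exp(-20.4945) = 1e+11·1.2571e-09 = 1.26e+02 s⁻¹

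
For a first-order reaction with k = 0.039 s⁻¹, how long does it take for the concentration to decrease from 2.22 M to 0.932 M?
22.25 s

From ln[A] = ln[A]₀ - k·t: t = ln([A]₀/[A])/k = ln(2.22/0.932)/0.039 = ln(2.3820)/0.039 = 0.8679/0.039 = 22.25 s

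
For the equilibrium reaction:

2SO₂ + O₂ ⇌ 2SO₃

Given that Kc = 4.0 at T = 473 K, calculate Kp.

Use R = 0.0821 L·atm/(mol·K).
K_p = 0.1030

Δn = (moles gaseous products) − (moles gaseous reactants) = -1
T = 473 K; RT = 0.0821 × 473 = 38.8333
Kp = Kc·(RT)^Δn = 4.0 × (38.8333)^-1 = 4.0 × 0.0257511 = 0.1030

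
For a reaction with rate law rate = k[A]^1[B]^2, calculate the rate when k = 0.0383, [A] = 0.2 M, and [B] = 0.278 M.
0.000592 M/s

rate = k·[A]^1·[B]^2 = 0.0383·(0.2)^1·(0.278)^2 = 0.0383·0.2·0.077284 = 0.000592 M/s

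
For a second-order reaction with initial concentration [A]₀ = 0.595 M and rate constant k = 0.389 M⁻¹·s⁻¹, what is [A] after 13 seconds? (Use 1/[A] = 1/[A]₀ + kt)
0.1484 M

1/[A] = 1/[A]₀ + k·t = 1/0.595 + (0.389)·(13) = 1.6807 + 5.0570 = 6.7377
[A] = 1/6.7377 = 0.1484 M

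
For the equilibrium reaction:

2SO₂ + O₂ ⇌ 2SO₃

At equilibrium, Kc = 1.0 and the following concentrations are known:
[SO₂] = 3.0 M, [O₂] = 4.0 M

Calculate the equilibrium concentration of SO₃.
[SO₃] = 6.0000 M

Kc = ([SO₃]^2) / ([SO₂]^2 × [O₂]) = 1.0
[SO₃]^2 = Kc · (reactant terms)/(other product terms) = 1.0 · 36 / 1 = 36
[SO₃] = (36)^(1/2) = 6.0000 M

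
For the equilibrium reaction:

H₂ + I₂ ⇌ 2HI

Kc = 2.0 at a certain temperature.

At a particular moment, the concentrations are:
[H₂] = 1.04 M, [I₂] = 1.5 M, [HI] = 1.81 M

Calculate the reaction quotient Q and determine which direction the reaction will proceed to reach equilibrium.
Q = 2.100, Q > K, reaction proceeds reverse (toward reactants)

Q = ([HI]^2) / ([H₂] × [I₂])
  = ((1.81)^2) / ((1.04)·(1.5)) = 3.2761/1.56 = 2.1
Since Q = 2.1 > Kc = 2.0, the reaction proceeds reverse (toward reactants) to reach equilibrium.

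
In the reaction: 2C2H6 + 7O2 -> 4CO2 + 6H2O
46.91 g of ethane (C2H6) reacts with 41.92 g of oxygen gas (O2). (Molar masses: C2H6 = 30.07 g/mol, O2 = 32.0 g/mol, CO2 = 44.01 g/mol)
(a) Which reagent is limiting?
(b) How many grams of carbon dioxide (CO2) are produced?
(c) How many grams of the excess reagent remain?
(a) O2, (b) 32.94 g, (c) 35.66 g

Moles of C2H6 = 46.91 g ÷ 30.07 g/mol = 1.56003 mol
Moles of O2 = 41.92 g ÷ 32.0 g/mol = 1.31 mol
Moles ÷ coefficient: C2H6: 1.56003/2 = 0.78, O2: 1.31/7 = 0.1871
(a) O2 has the smaller value, so O2 is the limiting reagent.
(b) Moles of CO2 = 1.31 mol O2 × (4/7) = 0.748571 mol; mass = 0.748571 mol × 44.01 g/mol = 32.94 g
(c) C2H6 consumed = 1.31 × (2/7) = 0.374286 mol; remaining = 1.56003 − 0.374286 = 1.18574 mol; mass = 1.18574 mol × 30.07 g/mol = 35.66 g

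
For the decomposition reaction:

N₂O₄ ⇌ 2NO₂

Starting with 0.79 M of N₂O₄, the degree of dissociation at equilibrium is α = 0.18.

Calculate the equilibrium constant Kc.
K_c = 0.1249

x = α·[A]₀ = 0.18 × 0.79 = 0.1422 M dissociated.
At eq: [N₂O₄] = 0.79 − 0.1422 = 0.6478 M; [NO₂] = 2x = 0.2844 M.
Kc = [NO₂]²/[N₂O₄] = (0.2844)²/0.6478 = 0.1249.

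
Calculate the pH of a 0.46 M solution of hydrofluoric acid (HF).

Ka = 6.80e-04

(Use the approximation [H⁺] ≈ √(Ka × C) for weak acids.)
pH = 1.75

[H⁺] = √(Ka × C) = √(6.80e-04 × 0.46) = 1.7686e-02. pH = -log(1.7686e-02)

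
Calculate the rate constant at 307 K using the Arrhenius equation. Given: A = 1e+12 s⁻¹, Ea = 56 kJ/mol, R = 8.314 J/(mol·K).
2.96e+02 s⁻¹

k = A·exp(-Ea/(R·T)) = 1e+12·exp(-56000/(8.314·307)) = 1e+12·exp(-21.9402) = 1e+12·2.9615e-10 = 2.96e+02 s⁻¹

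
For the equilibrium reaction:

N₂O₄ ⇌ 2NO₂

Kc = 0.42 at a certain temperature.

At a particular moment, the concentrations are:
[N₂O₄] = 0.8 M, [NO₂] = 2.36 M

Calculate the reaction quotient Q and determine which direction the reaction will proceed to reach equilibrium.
Q = 6.962, Q > K, reaction proceeds reverse (toward reactants)

Q = ([NO₂]^2) / ([N₂O₄])
  = ((2.36)^2) / ((0.8)) = 5.5696/0.8 = 6.962
Since Q = 6.962 > Kc = 0.42, the reaction proceeds reverse (toward reactants) to reach equilibrium.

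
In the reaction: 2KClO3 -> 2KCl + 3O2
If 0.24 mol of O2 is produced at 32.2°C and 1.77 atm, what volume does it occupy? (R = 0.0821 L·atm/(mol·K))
T = 32.2°C + 273.15 = 305.35 K
V = nRT/P = (0.24 × 0.0821 × 305.35) / 1.77
V = 3.40 L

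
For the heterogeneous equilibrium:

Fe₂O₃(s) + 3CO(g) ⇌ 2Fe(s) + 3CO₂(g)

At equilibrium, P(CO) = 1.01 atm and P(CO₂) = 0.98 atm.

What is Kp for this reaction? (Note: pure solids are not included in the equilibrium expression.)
K_p = 0.914

Solids (Fe₂O₃, Fe) are excluded.
Kp = P(CO₂)³/P(CO)³ = (0.98)³/(1.01)³ = 0.9412/1.03 = 0.914.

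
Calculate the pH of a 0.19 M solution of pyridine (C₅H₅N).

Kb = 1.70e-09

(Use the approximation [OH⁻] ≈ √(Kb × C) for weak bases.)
pH = 9.25

[OH⁻] = √(Kb × C) = √(1.70e-09 × 0.19) = 1.7972e-05. pOH = 4.75, pH = 14 - pOH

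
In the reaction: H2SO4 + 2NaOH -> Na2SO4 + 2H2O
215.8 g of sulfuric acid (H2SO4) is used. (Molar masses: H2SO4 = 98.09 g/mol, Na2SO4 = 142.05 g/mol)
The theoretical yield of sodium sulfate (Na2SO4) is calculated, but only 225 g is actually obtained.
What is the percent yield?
Moles of H2SO4 = 215.8 g ÷ 98.09 g/mol = 2.20002 mol
Mole ratio: 1 mol Na2SO4 / 1 mol H2SO4
Moles of Na2SO4 = 2.20002 × (1/1) = 2.20002 mol
Theoretical yield = 2.20002 mol × 142.05 g/mol = 312.51 g
Actual yield = 225 g
Percent yield = (225 / 312.51) × 100% = 72.0%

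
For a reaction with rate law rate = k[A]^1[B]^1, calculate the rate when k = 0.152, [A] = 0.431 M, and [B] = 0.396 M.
0.02594 M/s

rate = k·[A]^1·[B]^1 = 0.152·(0.431)^1·(0.396)^1 = 0.152·0.431·0.396 = 0.02594 M/s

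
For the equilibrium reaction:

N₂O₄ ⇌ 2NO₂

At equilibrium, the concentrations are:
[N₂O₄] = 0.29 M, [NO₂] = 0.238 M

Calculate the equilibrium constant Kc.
K_c = 0.1953

Kc = ([NO₂]^2) / ([N₂O₄])
   = ((0.238)^2) / ((0.29))
   = 0.056644 / 0.29 = 0.1953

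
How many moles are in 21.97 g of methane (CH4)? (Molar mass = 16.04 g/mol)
Moles = 21.97 g ÷ 16.04 g/mol = 1.37 mol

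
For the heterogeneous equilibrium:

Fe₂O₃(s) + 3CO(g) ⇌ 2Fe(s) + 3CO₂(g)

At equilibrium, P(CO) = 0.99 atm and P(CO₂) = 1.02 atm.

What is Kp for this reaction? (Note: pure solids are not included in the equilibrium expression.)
K_p = 1.094

Solids (Fe₂O₃, Fe) are excluded.
Kp = P(CO₂)³/P(CO)³ = (1.02)³/(0.99)³ = 1.061/0.9703 = 1.094.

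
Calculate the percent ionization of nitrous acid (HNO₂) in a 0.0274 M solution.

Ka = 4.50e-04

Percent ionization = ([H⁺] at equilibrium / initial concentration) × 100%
Percent ionization = 12%

Let x = [H⁺]. Ka = x²/(C - x) ⇒ x² + (4.50e-04)x - (4.50e-04)(0.0274) = 0. x = 3.2936e-03. Percent = (3.2936e-03/0.0274) × 100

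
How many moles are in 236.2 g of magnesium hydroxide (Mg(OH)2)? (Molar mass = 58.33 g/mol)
Moles = 236.2 g ÷ 58.33 g/mol = 4.049 mol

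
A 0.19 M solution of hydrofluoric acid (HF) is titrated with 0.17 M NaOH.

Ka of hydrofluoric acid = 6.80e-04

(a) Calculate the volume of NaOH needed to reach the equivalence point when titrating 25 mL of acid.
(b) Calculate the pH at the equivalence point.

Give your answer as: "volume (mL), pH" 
V = 27.9 mL, pH = 8.06

(a) At equivalence: moles acid = moles base.
moles acid = 0.19 × 0.025 = 0.00475 mol; V_NaOH = 0.00475/0.17 = 0.02794 L = 27.9 mL.
(b) At equivalence, all acid → conjugate base A⁻ at [A⁻] = 0.00475/0.05294 = 0.08972 M.
Kb = Kw/Ka = 1.0e-14/6.80e-04 = 1.471e-11; [OH⁻] = √(Kb·[A⁻]) = 1.149e-06; pOH = 5.94; pH = 14 − pOH = 8.06.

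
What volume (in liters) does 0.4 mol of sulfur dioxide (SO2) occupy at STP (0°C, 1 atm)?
At STP, 1 mol of gas occupies 22.4 L
Volume = 0.4 mol × 22.4 L/mol = 8.96 L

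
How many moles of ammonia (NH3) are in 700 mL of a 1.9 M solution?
Moles = Molarity × Volume (L)
Moles = 1.9 M × 0.7 L = 1.33 mol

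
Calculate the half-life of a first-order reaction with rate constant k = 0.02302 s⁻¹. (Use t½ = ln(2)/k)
30.11 s

t½ = ln(2)/k = 0.6931/0.02302 = 30.11 s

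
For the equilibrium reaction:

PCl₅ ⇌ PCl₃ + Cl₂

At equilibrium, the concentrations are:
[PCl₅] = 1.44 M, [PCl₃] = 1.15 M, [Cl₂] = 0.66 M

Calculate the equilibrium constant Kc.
K_c = 0.5271

Kc = ([PCl₃] × [Cl₂]) / ([PCl₅])
   = ((1.15)·(0.66)) / ((1.44))
   = 0.759 / 1.44 = 0.5271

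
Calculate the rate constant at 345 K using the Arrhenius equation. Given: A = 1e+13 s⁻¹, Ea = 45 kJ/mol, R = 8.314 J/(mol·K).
1.54e+06 s⁻¹

k = A·exp(-Ea/(R·T)) = 1e+13·exp(-45000/(8.314·345)) = 1e+13·exp(-15.6886) = 1e+13·1.5365e-07 = 1.54e+06 s⁻¹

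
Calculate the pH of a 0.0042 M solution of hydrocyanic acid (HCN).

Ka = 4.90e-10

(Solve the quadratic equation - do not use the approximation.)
pH = 5.84

x² + Ka×x - Ka×C = 0. Using quadratic formula: [H⁺] = 1.4343e-06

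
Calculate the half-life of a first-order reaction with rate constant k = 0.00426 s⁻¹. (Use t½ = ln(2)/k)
162.71 s

t½ = ln(2)/k = 0.6931/0.00426 = 162.71 s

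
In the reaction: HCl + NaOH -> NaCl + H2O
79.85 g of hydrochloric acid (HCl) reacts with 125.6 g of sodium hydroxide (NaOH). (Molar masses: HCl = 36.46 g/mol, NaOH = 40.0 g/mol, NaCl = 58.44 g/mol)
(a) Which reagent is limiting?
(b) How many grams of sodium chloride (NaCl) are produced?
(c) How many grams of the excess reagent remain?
(a) HCl, (b) 128 g, (c) 38 g

Moles of HCl = 79.85 g ÷ 36.46 g/mol = 2.19007 mol
Moles of NaOH = 125.6 g ÷ 40.0 g/mol = 3.14 mol
Moles ÷ coefficient: HCl: 2.19007/1 = 2.19, NaOH: 3.14/1 = 3.14
(a) HCl has the smaller value, so HCl is the limiting reagent.
(b) Moles of NaCl = 2.19007 mol HCl × (1/1) = 2.19007 mol; mass = 2.19007 mol × 58.44 g/mol = 128 g
(c) NaOH consumed = 2.19007 × (1/1) = 2.19007 mol; remaining = 3.14 − 2.19007 = 0.949929 mol; mass = 0.949929 mol × 40.0 g/mol = 38 g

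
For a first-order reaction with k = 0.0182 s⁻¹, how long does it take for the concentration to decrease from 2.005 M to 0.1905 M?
129.33 s

From ln[A] = ln[A]₀ - k·t: t = ln([A]₀/[A])/k = ln(2.005/0.1905)/0.0182 = ln(10.5249)/0.0182 = 2.3537/0.0182 = 129.33 s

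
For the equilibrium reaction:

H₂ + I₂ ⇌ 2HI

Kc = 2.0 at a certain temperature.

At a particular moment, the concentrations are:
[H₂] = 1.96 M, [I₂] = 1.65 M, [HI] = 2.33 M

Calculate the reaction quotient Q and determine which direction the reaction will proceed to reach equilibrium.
Q = 1.679, Q < K, reaction proceeds forward (toward products)

Q = ([HI]^2) / ([H₂] × [I₂])
  = ((2.33)^2) / ((1.96)·(1.65)) = 5.4289/3.234 = 1.679
Since Q = 1.679 < Kc = 2.0, the reaction proceeds forward (toward products) to reach equilibrium.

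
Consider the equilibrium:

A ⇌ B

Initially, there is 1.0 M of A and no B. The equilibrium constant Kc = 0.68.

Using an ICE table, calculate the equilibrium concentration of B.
[B] = 0.405 M

ICE: [A] = 1.0 − x, [B] = x.
Kc = x/(1.0 − x) = 0.68 ⇒ x = 0.68·1.0/(1 + 0.68) = 0.68/1.68 = 0.4048.
[B] = x = 0.405 M.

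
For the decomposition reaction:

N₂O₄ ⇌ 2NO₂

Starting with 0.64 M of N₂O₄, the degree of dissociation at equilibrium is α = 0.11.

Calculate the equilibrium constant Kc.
K_c = 0.0348

x = α·[A]₀ = 0.11 × 0.64 = 0.0704 M dissociated.
At eq: [N₂O₄] = 0.64 − 0.0704 = 0.5696 M; [NO₂] = 2x = 0.1408 M.
Kc = [NO₂]²/[N₂O₄] = (0.1408)²/0.5696 = 0.0348.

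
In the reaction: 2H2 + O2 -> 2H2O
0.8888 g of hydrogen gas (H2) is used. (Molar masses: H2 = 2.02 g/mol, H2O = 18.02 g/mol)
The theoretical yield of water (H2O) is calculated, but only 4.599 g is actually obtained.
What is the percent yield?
Moles of H2 = 0.8888 g ÷ 2.02 g/mol = 0.44 mol
Mole ratio: 2 mol H2O / 2 mol H2
Moles of H2O = 0.44 × (2/2) = 0.44 mol
Theoretical yield = 0.44 mol × 18.02 g/mol = 7.9288 g
Actual yield = 4.599 g
Percent yield = (4.599 / 7.9288) × 100% = 58.0%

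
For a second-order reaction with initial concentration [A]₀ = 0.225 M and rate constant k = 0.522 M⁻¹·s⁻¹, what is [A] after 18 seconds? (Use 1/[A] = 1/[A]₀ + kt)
0.0723 M

1/[A] = 1/[A]₀ + k·t = 1/0.225 + (0.522)·(18) = 4.4444 + 9.3960 = 13.8404
[A] = 1/13.8404 = 0.0723 M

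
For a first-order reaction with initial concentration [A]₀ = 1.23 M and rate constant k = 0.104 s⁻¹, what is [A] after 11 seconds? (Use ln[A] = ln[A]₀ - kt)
0.3918 M

ln[A] = ln[A]₀ - k·t = ln(1.23) - (0.104)·(11) = 0.2070 - 1.1440 = -0.9370
[A] = e^(-0.9370) = 0.3918 M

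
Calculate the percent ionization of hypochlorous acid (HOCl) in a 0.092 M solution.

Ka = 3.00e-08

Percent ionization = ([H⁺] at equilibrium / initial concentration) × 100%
Percent ionization = 0.0571%

Let x = [H⁺]. Ka = x²/(C - x) ⇒ x² + (3.00e-08)x - (3.00e-08)(0.092) = 0. x = 5.2521e-05. Percent = (5.2521e-05/0.092) × 100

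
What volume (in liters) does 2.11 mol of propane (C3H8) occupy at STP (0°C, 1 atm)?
At STP, 1 mol of gas occupies 22.4 L
Volume = 2.11 mol × 22.4 L/mol = 47.26 L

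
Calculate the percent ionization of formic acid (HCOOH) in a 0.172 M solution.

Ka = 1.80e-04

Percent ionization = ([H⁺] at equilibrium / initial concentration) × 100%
Percent ionization = 3.18%

Let x = [H⁺]. Ka = x²/(C - x) ⇒ x² + (1.80e-04)x - (1.80e-04)(0.172) = 0. x = 5.4749e-03. Percent = (5.4749e-03/0.172) × 100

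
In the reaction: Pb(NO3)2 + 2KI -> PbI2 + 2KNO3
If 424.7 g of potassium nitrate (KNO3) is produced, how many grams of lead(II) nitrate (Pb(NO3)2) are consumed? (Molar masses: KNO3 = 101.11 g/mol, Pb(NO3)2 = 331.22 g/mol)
Moles of KNO3 = 424.7 g ÷ 101.11 g/mol = 4.20038 mol
Mole ratio: 1 mol Pb(NO3)2 / 2 mol KNO3
Moles of Pb(NO3)2 = 4.20038 × (1/2) = 2.10019 mol
Mass of Pb(NO3)2 = 2.10019 mol × 331.22 g/mol = 695.6 g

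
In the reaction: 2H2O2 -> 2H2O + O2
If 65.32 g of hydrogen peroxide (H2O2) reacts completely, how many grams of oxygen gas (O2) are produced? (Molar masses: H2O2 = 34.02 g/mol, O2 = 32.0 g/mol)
Moles of H2O2 = 65.32 g ÷ 34.02 g/mol = 1.92005 mol
Mole ratio: 1 mol O2 / 2 mol H2O2
Moles of O2 = 1.92005 × (1/2) = 0.960024 mol
Mass of O2 = 0.960024 mol × 32.0 g/mol = 30.72 g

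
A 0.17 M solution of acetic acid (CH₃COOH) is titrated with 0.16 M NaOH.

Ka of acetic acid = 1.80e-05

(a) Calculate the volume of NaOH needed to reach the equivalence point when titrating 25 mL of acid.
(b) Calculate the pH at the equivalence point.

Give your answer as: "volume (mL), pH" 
V = 26.6 mL, pH = 8.83

(a) At equivalence: moles acid = moles base.
moles acid = 0.17 × 0.025 = 0.00425 mol; V_NaOH = 0.00425/0.16 = 0.02656 L = 26.6 mL.
(b) At equivalence, all acid → conjugate base A⁻ at [A⁻] = 0.00425/0.05156 = 0.08242 M.
Kb = Kw/Ka = 1.0e-14/1.80e-05 = 5.556e-10; [OH⁻] = √(Kb·[A⁻]) = 6.767e-06; pOH = 5.17; pH = 14 − pOH = 8.83.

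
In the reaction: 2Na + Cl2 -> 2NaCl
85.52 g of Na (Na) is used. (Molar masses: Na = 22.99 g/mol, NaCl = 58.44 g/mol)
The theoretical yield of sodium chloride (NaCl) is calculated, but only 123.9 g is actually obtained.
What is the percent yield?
Moles of Na = 85.52 g ÷ 22.99 g/mol = 3.71988 mol
Mole ratio: 2 mol NaCl / 2 mol Na
Moles of NaCl = 3.71988 × (2/2) = 3.71988 mol
Theoretical yield = 3.71988 mol × 58.44 g/mol = 217.39 g
Actual yield = 123.9 g
Percent yield = (123.9 / 217.39) × 100% = 57.0%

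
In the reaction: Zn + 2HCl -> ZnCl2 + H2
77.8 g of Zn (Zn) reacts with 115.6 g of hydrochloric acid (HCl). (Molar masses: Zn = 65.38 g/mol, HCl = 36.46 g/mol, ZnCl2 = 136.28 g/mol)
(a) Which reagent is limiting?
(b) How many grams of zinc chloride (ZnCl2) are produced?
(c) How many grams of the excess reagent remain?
(a) Zn, (b) 162.2 g, (c) 28.83 g

Moles of Zn = 77.8 g ÷ 65.38 g/mol = 1.18997 mol
Moles of HCl = 115.6 g ÷ 36.46 g/mol = 3.1706 mol
Moles ÷ coefficient: Zn: 1.18997/1 = 1.19, HCl: 3.1706/2 = 1.585
(a) Zn has the smaller value, so Zn is the limiting reagent.
(b) Moles of ZnCl2 = 1.18997 mol Zn × (1/1) = 1.18997 mol; mass = 1.18997 mol × 136.28 g/mol = 162.2 g
(c) HCl consumed = 1.18997 × (2/1) = 2.37993 mol; remaining = 3.1706 − 2.37993 = 0.790665 mol; mass = 0.790665 mol × 36.46 g/mol = 28.83 g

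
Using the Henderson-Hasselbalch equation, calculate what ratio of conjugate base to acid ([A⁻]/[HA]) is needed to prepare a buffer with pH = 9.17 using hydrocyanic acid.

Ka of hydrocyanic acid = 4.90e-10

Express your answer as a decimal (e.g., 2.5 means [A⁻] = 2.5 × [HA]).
[A⁻]/[HA] = 0.725

pKa = −log(4.90e-10) = 9.3098. pH = pKa + log([A⁻]/[HA]). 9.17 = 9.3098 + log(ratio). log(ratio) = 9.17 − 9.3098 = -0.1398. ratio = 10^(-0.1398) = 0.725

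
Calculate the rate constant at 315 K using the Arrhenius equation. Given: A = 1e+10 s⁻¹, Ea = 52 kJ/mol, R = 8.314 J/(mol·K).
2.38e+01 s⁻¹

k = A·exp(-Ea/(R·T)) = 1e+10·exp(-52000/(8.314·315)) = 1e+10·exp(-19.8556) = 1e+10·2.3814e-09 = 2.38e+01 s⁻¹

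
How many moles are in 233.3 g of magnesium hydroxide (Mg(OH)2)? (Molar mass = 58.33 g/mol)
Moles = 233.3 g ÷ 58.33 g/mol = 4 mol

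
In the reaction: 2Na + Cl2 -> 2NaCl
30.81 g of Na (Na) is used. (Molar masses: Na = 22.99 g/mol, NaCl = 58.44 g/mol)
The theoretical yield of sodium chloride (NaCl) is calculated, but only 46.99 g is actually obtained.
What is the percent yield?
Moles of Na = 30.81 g ÷ 22.99 g/mol = 1.34015 mol
Mole ratio: 2 mol NaCl / 2 mol Na
Moles of NaCl = 1.34015 × (2/2) = 1.34015 mol
Theoretical yield = 1.34015 mol × 58.44 g/mol = 78.318 g
Actual yield = 46.99 g
Percent yield = (46.99 / 78.318) × 100% = 60.0%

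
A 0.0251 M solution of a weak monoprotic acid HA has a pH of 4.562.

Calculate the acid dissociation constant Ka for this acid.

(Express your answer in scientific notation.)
K_a = 3.00e-08

[H⁺] = 10^(−pH) = 10^(−4.562) = 2.742e-05 M. For HA ⇌ H⁺ + A⁻, Ka = x²/(C − x) = (2.742e-05)²/(0.0251 − 2.742e-05) = 3.00e-08.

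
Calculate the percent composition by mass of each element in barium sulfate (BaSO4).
Ba: 58.84%, S: 13.74%, O: 27.42%

Molar mass of BaSO4 = 233.4 g/mol
% Ba = (1 × 137.33) / 233.4 × 100% = 137.33 / 233.4 × 100% = 58.84%
% S = (1 × 32.07) / 233.4 × 100% = 32.07 / 233.4 × 100% = 13.74%
% O = (4 × 16.0) / 233.4 × 100% = 64 / 233.4 × 100% = 27.42%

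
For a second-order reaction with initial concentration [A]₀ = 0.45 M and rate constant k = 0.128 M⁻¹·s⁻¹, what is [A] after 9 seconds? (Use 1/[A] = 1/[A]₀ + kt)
0.2964 M

1/[A] = 1/[A]₀ + k·t = 1/0.45 + (0.128)·(9) = 2.2222 + 1.1520 = 3.3742
[A] = 1/3.3742 = 0.2964 M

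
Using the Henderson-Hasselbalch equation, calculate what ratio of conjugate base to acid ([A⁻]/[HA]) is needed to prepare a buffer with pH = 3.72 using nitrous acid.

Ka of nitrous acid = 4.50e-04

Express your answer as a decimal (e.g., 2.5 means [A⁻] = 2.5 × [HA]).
[A⁻]/[HA] = 2.362

pKa = −log(4.50e-04) = 3.3468. pH = pKa + log([A⁻]/[HA]). 3.72 = 3.3468 + log(ratio). log(ratio) = 3.72 − 3.3468 = 0.3732. ratio = 10^(0.3732) = 2.362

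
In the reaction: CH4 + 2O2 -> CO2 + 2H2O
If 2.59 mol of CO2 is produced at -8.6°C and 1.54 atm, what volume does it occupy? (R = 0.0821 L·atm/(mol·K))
T = -8.6°C + 273.15 = 264.55 K
V = nRT/P = (2.59 × 0.0821 × 264.55) / 1.54
V = 36.53 L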